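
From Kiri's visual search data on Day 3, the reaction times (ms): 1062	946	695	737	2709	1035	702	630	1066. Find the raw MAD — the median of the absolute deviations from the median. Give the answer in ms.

209 ms

Sorted: 630, 695, 702, 737, 946, 1035, 1062, 1066, 2709 → median = 946
|x − 946|: 116, 0, 251, 209, 1763, 89, 244, 316, 120
Sorted deviations: 0, 89, 116, 120, 209, 244, 251, 316, 1763 → MAD = 209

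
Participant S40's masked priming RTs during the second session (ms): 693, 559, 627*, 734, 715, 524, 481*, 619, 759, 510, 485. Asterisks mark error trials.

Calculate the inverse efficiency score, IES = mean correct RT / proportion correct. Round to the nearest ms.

760 ms

Correct trials (n=9): 693, 559, 734, 715, 524, 619, 759, 510, 485
Mean correct RT = 5598/9 = 622.0000 ms
Proportion correct = 9/11
IES = 622.0000 / (9/11) = 760.222 ms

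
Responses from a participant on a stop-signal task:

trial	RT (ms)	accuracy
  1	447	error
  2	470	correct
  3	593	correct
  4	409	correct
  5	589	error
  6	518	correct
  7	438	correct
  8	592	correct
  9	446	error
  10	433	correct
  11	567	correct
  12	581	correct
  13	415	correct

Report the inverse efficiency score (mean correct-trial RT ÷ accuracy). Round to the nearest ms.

652 ms

Correct trials (n=10): 470, 593, 409, 518, 438, 592, 433, 567, 581, 415
Mean correct RT = 5016/10 = 501.6000 ms
Proportion correct = 10/13
IES = 501.6000 / (10/13) = 652.080 ms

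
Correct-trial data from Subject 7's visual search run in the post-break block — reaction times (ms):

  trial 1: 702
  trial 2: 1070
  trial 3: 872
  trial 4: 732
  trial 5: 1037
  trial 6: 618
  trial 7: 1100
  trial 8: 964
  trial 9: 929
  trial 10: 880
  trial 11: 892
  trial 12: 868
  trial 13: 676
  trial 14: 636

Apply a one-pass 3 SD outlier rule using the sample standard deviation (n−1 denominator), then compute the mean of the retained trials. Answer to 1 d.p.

n = 14, ΣRT = 11976, M = 855.429
Σ(x−M)² = 333889.43; s = √(333889.43/13) = 160.262
Cutoffs: 855.429 ± 3·160.262 → [374.6, 1336.2]
No RTs fall outside the cutoffs; all 14 retained. Mean = 11976/14 = 855.429

855.4 ms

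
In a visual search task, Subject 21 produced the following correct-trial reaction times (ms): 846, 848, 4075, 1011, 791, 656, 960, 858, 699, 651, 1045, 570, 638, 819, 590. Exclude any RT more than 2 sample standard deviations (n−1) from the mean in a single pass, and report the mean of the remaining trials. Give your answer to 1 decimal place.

n = 15, ΣRT = 15057, M = 1003.800
Σ(x−M)² = 10417362.40; s = √(10417362.40/14) = 862.611
Cutoffs: 1003.800 ± 2·862.611 → [-721.4, 2729.0]
Outside: 4075 → excluded.
Retained (n=14): Σ = 10982, mean = 10982/14 = 784.429

784.4 ms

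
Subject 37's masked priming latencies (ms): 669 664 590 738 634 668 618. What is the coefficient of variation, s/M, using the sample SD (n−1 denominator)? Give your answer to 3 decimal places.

0.072

n = 7, Σ = 4581, M = 654.4286
Σ(x−M)² = 13367.714; s = √(13367.714/6) = 47.2012
CV = 47.2012 / 654.4286 = 0.07213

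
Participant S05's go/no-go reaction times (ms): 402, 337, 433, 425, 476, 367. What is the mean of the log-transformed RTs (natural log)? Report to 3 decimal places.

ln(RT): 5.9965, 5.8201, 6.0707, 6.0521, 6.1654, 5.9054
Σ ln(RT) = 36.0101
Mean = 36.0101/6 = 6.00169

6.002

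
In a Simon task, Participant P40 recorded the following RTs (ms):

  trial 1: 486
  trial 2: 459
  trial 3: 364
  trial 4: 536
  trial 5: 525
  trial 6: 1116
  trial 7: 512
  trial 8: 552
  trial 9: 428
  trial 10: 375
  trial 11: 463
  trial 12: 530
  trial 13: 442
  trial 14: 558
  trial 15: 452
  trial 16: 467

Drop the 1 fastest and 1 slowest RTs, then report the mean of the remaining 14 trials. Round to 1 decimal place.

Sorted: 364, 375, 428, 442, 452, 459, 463, 467, 486, 512, 525, 530, 536, 552, 558, 1116
Drop lowest 1 (364) and highest 1 (1116)
Remaining (n=14): Σ = 6785, mean = 6785/14 = 484.643

484.6 ms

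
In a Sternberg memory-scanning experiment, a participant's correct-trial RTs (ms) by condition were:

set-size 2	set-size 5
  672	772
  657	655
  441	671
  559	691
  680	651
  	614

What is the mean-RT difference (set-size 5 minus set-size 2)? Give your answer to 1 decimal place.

73.9 ms

M(set-size 2) = 3009/5 = 601.800
M(set-size 5) = 4054/6 = 675.667
Difference = 675.667 − 601.800 = 73.867 ms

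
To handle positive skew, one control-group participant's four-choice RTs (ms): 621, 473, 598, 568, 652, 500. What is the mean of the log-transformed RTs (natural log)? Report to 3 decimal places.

6.337

ln(RT): 6.4313, 6.1591, 6.3936, 6.3421, 6.4800, 6.2146
Σ ln(RT) = 38.0208
Mean = 38.0208/6 = 6.33680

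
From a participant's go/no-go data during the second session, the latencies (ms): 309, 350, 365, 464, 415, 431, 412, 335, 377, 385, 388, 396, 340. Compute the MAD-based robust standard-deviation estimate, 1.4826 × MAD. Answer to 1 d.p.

Sorted: 309, 335, 340, 350, 365, 377, 385, 388, 396, 412, 415, 431, 464 → median = 385
|x − 385| sorted: 0, 3, 8, 11, 20, 27, 30, 35, 45, 46, 50, 76, 79 → MAD = 30
Robust SD ≈ 1.4826 × 30 = 44.478

44.5 ms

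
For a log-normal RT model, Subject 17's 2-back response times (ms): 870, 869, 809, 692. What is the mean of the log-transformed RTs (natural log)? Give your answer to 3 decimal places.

ln(RT): 6.7685, 6.7673, 6.6958, 6.5396
Σ ln(RT) = 26.7712
Mean = 26.7712/4 = 6.69281

6.693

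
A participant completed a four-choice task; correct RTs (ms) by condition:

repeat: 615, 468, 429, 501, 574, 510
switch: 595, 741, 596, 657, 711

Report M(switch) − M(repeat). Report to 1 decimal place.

M(repeat) = 3097/6 = 516.167
M(switch) = 3300/5 = 660.000
Difference = 660.000 − 516.167 = 143.833 ms

143.8 ms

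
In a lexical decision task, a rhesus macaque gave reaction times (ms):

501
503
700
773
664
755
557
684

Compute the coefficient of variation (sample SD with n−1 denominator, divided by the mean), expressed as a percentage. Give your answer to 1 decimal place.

n = 8, Σ = 5137, M = 642.1250
Σ(x−M)² = 81968.875; s = √(81968.875/7) = 108.2120
CV = 108.2120 / 642.1250 = 0.16852 = 16.852%

16.9%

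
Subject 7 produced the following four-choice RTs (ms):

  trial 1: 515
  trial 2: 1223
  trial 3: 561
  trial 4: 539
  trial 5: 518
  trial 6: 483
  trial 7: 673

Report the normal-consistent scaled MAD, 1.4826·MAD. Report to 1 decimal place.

35.6 ms

Sorted: 483, 515, 518, 539, 561, 673, 1223 → median = 539
|x − 539| sorted: 0, 21, 22, 24, 56, 134, 684 → MAD = 24
Robust SD ≈ 1.4826 × 24 = 35.582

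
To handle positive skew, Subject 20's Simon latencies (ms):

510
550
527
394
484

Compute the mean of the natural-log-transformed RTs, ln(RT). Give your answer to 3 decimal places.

ln(RT): 6.2344, 6.3099, 6.2672, 5.9764, 6.1821
Σ ln(RT) = 30.9700
Mean = 30.9700/5 = 6.19399

6.194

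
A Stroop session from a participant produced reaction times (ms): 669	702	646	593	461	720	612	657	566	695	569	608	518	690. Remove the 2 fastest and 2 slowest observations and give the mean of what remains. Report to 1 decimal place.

Sorted: 461, 518, 566, 569, 593, 608, 612, 646, 657, 669, 690, 695, 702, 720
Drop lowest 2 (461, 518) and highest 2 (702, 720)
Remaining (n=10): Σ = 6305, mean = 6305/10 = 630.500

630.5 ms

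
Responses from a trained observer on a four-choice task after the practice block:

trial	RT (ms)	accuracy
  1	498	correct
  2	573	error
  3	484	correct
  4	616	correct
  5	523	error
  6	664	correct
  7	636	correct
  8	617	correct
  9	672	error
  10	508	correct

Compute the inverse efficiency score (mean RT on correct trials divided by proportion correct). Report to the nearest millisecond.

821 ms

Correct trials (n=7): 498, 484, 616, 664, 636, 617, 508
Mean correct RT = 4023/7 = 574.7143 ms
Proportion correct = 7/10
IES = 574.7143 / (7/10) = 821.020 ms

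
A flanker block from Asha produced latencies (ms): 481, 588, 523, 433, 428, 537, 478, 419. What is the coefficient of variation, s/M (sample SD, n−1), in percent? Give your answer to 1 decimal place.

12.3%

n = 8, Σ = 3887, M = 485.8750
Σ(x−M)² = 25124.875; s = √(25124.875/7) = 59.9105
CV = 59.9105 / 485.8750 = 0.12330 = 12.330%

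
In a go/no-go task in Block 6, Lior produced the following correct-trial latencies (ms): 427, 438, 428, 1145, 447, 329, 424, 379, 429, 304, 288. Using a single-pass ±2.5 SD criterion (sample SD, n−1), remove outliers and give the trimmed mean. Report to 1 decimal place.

389.3 ms

n = 11, ΣRT = 5038, M = 458.000
Σ(x−M)² = 551846.00; s = √(551846.00/10) = 234.914
Cutoffs: 458.000 ± 2.5·234.914 → [-129.3, 1045.3]
Outside: 1145 → excluded.
Retained (n=10): Σ = 3893, mean = 3893/10 = 389.300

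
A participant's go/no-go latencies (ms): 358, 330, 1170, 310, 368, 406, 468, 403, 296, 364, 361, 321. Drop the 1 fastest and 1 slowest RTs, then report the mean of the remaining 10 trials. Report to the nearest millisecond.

369 ms

Sorted: 296, 310, 321, 330, 358, 361, 364, 368, 403, 406, 468, 1170
Drop lowest 1 (296) and highest 1 (1170)
Remaining (n=10): Σ = 3689, mean = 3689/10 = 368.900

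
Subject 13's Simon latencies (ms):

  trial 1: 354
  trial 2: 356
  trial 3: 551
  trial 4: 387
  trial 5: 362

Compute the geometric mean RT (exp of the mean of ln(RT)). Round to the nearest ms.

ln(RT): 5.8693, 5.8749, 6.3117, 5.9584, 5.8916
Mean ln(RT) = 29.9060/5 = 5.98121
Geometric mean = exp(5.98121) = 395.92 ms

396 ms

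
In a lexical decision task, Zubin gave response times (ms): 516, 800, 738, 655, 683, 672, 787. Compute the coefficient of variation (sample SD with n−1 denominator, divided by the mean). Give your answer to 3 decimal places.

n = 7, Σ = 4851, M = 693.0000
Σ(x−M)² = 55624.000; s = √(55624.000/6) = 96.2843
CV = 96.2843 / 693.0000 = 0.13894

0.139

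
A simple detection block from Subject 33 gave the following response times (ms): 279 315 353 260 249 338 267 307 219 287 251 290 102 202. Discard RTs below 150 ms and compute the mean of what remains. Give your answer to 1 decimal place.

Excluded: 102
Retained (n=13): Σ = 3617
Mean = 3617/13 = 278.2308

278.2 ms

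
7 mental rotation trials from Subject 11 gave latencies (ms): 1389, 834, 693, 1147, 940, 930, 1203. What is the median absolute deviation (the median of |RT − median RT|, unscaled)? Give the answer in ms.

Sorted: 693, 834, 930, 940, 1147, 1203, 1389 → median = 940
|x − 940|: 449, 106, 247, 207, 0, 10, 263
Sorted deviations: 0, 10, 106, 207, 247, 263, 449 → MAD = 207

207 ms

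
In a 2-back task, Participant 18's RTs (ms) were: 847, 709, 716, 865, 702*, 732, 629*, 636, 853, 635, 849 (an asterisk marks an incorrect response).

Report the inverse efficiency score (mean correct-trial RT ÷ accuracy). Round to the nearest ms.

929 ms

Correct trials (n=9): 847, 709, 716, 865, 732, 636, 853, 635, 849
Mean correct RT = 6842/9 = 760.2222 ms
Proportion correct = 9/11
IES = 760.2222 / (9/11) = 929.160 ms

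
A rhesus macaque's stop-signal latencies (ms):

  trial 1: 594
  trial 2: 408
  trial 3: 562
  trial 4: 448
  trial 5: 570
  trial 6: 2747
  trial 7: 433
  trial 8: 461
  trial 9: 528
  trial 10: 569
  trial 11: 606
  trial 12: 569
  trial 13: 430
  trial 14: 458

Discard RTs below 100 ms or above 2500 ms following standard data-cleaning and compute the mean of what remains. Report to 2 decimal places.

Excluded: 2747
Retained (n=13): Σ = 6636
Mean = 6636/13 = 510.4615

510.46 ms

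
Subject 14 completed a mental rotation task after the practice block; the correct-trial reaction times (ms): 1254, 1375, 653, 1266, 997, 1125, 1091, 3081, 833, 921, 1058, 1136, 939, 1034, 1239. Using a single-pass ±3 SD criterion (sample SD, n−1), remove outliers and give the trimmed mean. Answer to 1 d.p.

n = 15, ΣRT = 18002, M = 1200.133
Σ(x−M)² = 4267969.73; s = √(4267969.73/14) = 552.137
Cutoffs: 1200.133 ± 3·552.137 → [-456.3, 2856.5]
Outside: 3081 → excluded.
Retained (n=14): Σ = 14921, mean = 14921/14 = 1065.786

1065.8 ms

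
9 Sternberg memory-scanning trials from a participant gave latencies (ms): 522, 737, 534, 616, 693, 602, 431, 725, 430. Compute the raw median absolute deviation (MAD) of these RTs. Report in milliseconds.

91 ms

Sorted: 430, 431, 522, 534, 602, 616, 693, 725, 737 → median = 602
|x − 602|: 80, 135, 68, 14, 91, 0, 171, 123, 172
Sorted deviations: 0, 14, 68, 80, 91, 123, 135, 171, 172 → MAD = 91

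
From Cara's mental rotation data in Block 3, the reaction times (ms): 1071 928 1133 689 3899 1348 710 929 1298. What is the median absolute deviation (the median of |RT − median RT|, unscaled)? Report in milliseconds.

227 ms

Sorted: 689, 710, 928, 929, 1071, 1133, 1298, 1348, 3899 → median = 1071
|x − 1071|: 0, 143, 62, 382, 2828, 277, 361, 142, 227
Sorted deviations: 0, 62, 142, 143, 227, 277, 361, 382, 2828 → MAD = 227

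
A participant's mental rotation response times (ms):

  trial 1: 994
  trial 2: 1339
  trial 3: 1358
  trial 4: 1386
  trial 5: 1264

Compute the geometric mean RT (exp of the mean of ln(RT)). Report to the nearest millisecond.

ln(RT): 6.9017, 7.1997, 7.2138, 7.2342, 7.1420
Mean ln(RT) = 35.6914/5 = 7.13828
Geometric mean = exp(7.13828) = 1259.26 ms

1259 ms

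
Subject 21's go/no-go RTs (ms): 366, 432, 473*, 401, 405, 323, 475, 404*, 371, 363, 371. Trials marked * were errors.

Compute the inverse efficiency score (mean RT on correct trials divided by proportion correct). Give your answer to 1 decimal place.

476.3 ms

Correct trials (n=9): 366, 432, 401, 405, 323, 475, 371, 363, 371
Mean correct RT = 3507/9 = 389.6667 ms
Proportion correct = 9/11
IES = 389.6667 / (9/11) = 476.259 ms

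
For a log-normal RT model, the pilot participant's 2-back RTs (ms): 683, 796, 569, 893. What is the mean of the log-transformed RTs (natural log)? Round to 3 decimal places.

6.586

ln(RT): 6.5265, 6.6796, 6.3439, 6.7946
Σ ln(RT) = 26.3446
Mean = 26.3446/4 = 6.58614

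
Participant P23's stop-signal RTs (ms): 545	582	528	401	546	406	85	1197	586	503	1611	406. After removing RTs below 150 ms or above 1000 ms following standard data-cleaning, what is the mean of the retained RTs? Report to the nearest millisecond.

Excluded: 85, 1197, 1611
Retained (n=9): Σ = 4503
Mean = 4503/9 = 500.3333

500 ms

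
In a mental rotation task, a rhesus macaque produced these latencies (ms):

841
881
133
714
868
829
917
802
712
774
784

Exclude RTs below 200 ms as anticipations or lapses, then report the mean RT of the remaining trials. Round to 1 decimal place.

812.2 ms

Excluded: 133
Retained (n=10): Σ = 8122
Mean = 8122/10 = 812.2000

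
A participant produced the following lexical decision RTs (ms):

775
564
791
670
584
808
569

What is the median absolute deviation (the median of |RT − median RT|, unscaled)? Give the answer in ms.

Sorted: 564, 569, 584, 670, 775, 791, 808 → median = 670
|x − 670|: 105, 106, 121, 0, 86, 138, 101
Sorted deviations: 0, 86, 101, 105, 106, 121, 138 → MAD = 105

105 ms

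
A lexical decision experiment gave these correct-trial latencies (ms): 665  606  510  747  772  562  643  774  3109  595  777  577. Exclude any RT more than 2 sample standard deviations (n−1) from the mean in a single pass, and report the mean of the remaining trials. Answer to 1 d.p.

n = 12, ΣRT = 10337, M = 861.417
Σ(x−M)² = 5604022.92; s = √(5604022.92/11) = 713.762
Cutoffs: 861.417 ± 2·713.762 → [-566.1, 2288.9]
Outside: 3109 → excluded.
Retained (n=11): Σ = 7228, mean = 7228/11 = 657.091

657.1 ms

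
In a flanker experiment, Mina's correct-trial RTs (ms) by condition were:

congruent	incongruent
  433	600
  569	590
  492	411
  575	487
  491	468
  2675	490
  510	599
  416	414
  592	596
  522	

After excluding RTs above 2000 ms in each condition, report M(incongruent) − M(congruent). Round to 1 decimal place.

6.1 ms

congruent: exclude 2675
M(congruent) = 4600/9 = 511.111
M(incongruent) = 4655/9 = 517.222
Difference = 517.222 − 511.111 = 6.111 ms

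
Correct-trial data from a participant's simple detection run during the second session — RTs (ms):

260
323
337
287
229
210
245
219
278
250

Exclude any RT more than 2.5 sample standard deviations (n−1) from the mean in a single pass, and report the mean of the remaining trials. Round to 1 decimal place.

263.8 ms

n = 10, ΣRT = 2638, M = 263.800
Σ(x−M)² = 16273.60; s = √(16273.60/9) = 42.523
Cutoffs: 263.800 ± 2.5·42.523 → [157.5, 370.1]
No RTs fall outside the cutoffs; all 10 retained. Mean = 2638/10 = 263.800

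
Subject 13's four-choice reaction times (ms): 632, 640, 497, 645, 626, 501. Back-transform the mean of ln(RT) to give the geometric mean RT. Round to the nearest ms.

ln(RT): 6.4489, 6.4615, 6.2086, 6.4693, 6.4394, 6.2166
Mean ln(RT) = 38.2442/6 = 6.37403
Geometric mean = exp(6.37403) = 586.41 ms

586 ms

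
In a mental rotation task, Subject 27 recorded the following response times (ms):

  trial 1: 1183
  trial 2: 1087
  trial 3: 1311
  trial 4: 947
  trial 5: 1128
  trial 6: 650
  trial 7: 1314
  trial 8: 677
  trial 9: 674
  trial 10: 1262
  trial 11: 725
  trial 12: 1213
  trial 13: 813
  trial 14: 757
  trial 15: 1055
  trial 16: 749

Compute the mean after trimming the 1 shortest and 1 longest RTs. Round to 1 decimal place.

970.1 ms

Sorted: 650, 674, 677, 725, 749, 757, 813, 947, 1055, 1087, 1128, 1183, 1213, 1262, 1311, 1314
Drop lowest 1 (650) and highest 1 (1314)
Remaining (n=14): Σ = 13581, mean = 13581/14 = 970.071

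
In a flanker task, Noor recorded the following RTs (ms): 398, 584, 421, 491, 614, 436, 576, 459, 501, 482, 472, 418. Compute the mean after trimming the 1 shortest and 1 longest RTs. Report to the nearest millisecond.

Sorted: 398, 418, 421, 436, 459, 472, 482, 491, 501, 576, 584, 614
Drop lowest 1 (398) and highest 1 (614)
Remaining (n=10): Σ = 4840, mean = 4840/10 = 484.000

484 ms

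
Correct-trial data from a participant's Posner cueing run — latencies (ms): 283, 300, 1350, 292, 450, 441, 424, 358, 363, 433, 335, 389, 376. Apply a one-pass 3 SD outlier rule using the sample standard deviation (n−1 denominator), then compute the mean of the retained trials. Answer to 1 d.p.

370.3 ms

n = 13, ΣRT = 5794, M = 445.692
Σ(x−M)² = 924612.77; s = √(924612.77/12) = 277.581
Cutoffs: 445.692 ± 3·277.581 → [-387.0, 1278.4]
Outside: 1350 → excluded.
Retained (n=12): Σ = 4444, mean = 4444/12 = 370.333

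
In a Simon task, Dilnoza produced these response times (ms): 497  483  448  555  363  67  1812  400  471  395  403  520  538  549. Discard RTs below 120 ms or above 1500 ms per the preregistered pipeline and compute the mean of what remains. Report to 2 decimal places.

Excluded: 67, 1812
Retained (n=12): Σ = 5622
Mean = 5622/12 = 468.5000

468.50 ms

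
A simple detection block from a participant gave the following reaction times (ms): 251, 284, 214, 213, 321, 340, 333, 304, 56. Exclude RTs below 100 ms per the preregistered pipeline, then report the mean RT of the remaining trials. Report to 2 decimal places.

Excluded: 56
Retained (n=8): Σ = 2260
Mean = 2260/8 = 282.5000

282.50 ms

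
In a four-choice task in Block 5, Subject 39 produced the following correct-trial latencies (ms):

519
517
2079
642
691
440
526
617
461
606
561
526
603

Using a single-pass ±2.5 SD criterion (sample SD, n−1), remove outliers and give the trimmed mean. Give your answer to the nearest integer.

559 ms

n = 13, ΣRT = 8788, M = 676.000
Σ(x−M)² = 2193576.00; s = √(2193576.00/12) = 427.549
Cutoffs: 676.000 ± 2.5·427.549 → [-392.9, 1744.9]
Outside: 2079 → excluded.
Retained (n=12): Σ = 6709, mean = 6709/12 = 559.083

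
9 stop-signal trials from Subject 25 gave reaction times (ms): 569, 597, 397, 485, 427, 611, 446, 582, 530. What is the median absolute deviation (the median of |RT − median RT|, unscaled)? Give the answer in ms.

Sorted: 397, 427, 446, 485, 530, 569, 582, 597, 611 → median = 530
|x − 530|: 39, 67, 133, 45, 103, 81, 84, 52, 0
Sorted deviations: 0, 39, 45, 52, 67, 81, 84, 103, 133 → MAD = 67

67 ms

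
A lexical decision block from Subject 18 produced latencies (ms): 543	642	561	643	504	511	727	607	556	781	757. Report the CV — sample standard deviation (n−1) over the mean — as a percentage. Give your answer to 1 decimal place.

15.8%

n = 11, Σ = 6832, M = 621.0909
Σ(x−M)² = 96150.909; s = √(96150.909/10) = 98.0566
CV = 98.0566 / 621.0909 = 0.15788 = 15.788%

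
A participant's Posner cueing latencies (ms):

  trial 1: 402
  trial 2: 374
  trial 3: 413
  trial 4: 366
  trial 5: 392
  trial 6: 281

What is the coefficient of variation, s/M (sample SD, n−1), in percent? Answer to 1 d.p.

12.8%

n = 6, Σ = 2228, M = 371.3333
Σ(x−M)² = 11299.333; s = √(11299.333/5) = 47.5381
CV = 47.5381 / 371.3333 = 0.12802 = 12.802%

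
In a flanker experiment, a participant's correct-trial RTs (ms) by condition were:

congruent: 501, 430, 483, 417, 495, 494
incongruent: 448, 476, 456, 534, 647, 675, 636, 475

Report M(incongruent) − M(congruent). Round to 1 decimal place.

73.4 ms

M(congruent) = 2820/6 = 470.000
M(incongruent) = 4347/8 = 543.375
Difference = 543.375 − 470.000 = 73.375 ms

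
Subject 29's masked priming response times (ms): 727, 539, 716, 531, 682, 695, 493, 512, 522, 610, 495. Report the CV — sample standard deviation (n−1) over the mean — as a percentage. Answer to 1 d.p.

n = 11, Σ = 6522, M = 592.9091
Σ(x−M)² = 89664.909; s = √(89664.909/10) = 94.6916
CV = 94.6916 / 592.9091 = 0.15971 = 15.971%

16.0%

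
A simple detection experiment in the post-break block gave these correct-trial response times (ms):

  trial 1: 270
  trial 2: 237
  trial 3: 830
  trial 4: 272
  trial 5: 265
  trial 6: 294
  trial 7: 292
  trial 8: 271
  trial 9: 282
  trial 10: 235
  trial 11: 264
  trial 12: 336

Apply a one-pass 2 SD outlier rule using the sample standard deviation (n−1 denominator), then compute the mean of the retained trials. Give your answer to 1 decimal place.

274.4 ms

n = 12, ΣRT = 3848, M = 320.667
Σ(x−M)² = 290734.67; s = √(290734.67/11) = 162.574
Cutoffs: 320.667 ± 2·162.574 → [-4.5, 645.8]
Outside: 830 → excluded.
Retained (n=11): Σ = 3018, mean = 3018/11 = 274.364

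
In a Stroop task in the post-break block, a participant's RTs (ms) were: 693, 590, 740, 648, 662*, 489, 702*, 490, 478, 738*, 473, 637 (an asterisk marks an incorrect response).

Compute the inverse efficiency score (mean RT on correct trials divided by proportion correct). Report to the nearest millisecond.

Correct trials (n=9): 693, 590, 740, 648, 489, 490, 478, 473, 637
Mean correct RT = 5238/9 = 582.0000 ms
Proportion correct = 9/12
IES = 582.0000 / (9/12) = 776.000 ms

776 ms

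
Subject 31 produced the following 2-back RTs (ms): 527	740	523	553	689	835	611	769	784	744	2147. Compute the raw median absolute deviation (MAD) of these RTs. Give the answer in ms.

95 ms

Sorted: 523, 527, 553, 611, 689, 740, 744, 769, 784, 835, 2147 → median = 740
|x − 740|: 213, 0, 217, 187, 51, 95, 129, 29, 44, 4, 1407
Sorted deviations: 0, 4, 29, 44, 51, 95, 129, 187, 213, 217, 1407 → MAD = 95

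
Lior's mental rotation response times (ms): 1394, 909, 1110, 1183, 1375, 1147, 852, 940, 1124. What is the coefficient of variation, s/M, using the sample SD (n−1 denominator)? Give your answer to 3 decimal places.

0.172

n = 9, Σ = 10034, M = 1114.8889
Σ(x−M)² = 293424.889; s = √(293424.889/8) = 191.5153
CV = 191.5153 / 1114.8889 = 0.17178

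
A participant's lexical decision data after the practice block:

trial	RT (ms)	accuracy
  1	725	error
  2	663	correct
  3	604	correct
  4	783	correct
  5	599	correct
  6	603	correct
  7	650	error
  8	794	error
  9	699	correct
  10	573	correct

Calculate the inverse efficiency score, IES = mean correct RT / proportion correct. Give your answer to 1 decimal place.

Correct trials (n=7): 663, 604, 783, 599, 603, 699, 573
Mean correct RT = 4524/7 = 646.2857 ms
Proportion correct = 7/10
IES = 646.2857 / (7/10) = 923.265 ms

923.3 ms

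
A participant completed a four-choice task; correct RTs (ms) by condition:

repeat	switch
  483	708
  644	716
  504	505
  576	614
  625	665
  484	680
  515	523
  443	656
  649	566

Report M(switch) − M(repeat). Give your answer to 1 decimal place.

M(repeat) = 4923/9 = 547.000
M(switch) = 5633/9 = 625.889
Difference = 625.889 − 547.000 = 78.889 ms

78.9 ms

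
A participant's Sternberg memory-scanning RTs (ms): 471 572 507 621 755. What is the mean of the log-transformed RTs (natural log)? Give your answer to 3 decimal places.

ln(RT): 6.1549, 6.3491, 6.2285, 6.4313, 6.6267
Σ ln(RT) = 31.7906
Mean = 31.7906/5 = 6.35811

6.358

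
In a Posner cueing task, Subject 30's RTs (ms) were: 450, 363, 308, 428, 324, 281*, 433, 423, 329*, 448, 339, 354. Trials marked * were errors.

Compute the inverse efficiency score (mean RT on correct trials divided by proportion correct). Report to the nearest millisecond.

464 ms

Correct trials (n=10): 450, 363, 308, 428, 324, 433, 423, 448, 339, 354
Mean correct RT = 3870/10 = 387.0000 ms
Proportion correct = 10/12
IES = 387.0000 / (10/12) = 464.400 ms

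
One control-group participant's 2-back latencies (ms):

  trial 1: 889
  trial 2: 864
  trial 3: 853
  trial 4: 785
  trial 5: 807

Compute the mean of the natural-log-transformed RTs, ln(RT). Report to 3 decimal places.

ln(RT): 6.7901, 6.7616, 6.7488, 6.6657, 6.6933
Σ ln(RT) = 33.6594
Mean = 33.6594/5 = 6.73189

6.732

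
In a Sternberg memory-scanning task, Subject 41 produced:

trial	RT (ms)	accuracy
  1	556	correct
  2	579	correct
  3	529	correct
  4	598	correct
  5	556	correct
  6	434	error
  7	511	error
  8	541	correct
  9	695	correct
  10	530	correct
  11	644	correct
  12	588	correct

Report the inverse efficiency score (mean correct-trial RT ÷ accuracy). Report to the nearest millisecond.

698 ms

Correct trials (n=10): 556, 579, 529, 598, 556, 541, 695, 530, 644, 588
Mean correct RT = 5816/10 = 581.6000 ms
Proportion correct = 10/12
IES = 581.6000 / (10/12) = 697.920 ms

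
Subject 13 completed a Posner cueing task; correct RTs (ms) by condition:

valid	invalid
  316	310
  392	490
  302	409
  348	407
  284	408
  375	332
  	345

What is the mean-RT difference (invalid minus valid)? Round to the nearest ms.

M(valid) = 2017/6 = 336.167
M(invalid) = 2701/7 = 385.857
Difference = 385.857 − 336.167 = 49.690 ms

50 ms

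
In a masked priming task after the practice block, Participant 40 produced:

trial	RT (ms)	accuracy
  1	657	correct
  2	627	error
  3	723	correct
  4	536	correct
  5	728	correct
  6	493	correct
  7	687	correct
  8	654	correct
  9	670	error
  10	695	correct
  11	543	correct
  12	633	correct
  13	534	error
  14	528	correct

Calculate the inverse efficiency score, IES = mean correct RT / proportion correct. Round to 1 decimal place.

Correct trials (n=11): 657, 723, 536, 728, 493, 687, 654, 695, 543, 633, 528
Mean correct RT = 6877/11 = 625.1818 ms
Proportion correct = 11/14
IES = 625.1818 / (11/14) = 795.686 ms

795.7 ms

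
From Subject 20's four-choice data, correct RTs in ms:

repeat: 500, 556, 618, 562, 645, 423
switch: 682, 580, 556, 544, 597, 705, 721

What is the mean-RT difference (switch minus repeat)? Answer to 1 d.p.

75.8 ms

M(repeat) = 3304/6 = 550.667
M(switch) = 4385/7 = 626.429
Difference = 626.429 − 550.667 = 75.762 ms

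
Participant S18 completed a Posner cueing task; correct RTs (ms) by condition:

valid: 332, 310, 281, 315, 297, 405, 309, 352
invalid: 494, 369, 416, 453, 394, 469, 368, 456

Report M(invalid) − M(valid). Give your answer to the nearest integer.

102 ms

M(valid) = 2601/8 = 325.125
M(invalid) = 3419/8 = 427.375
Difference = 427.375 − 325.125 = 102.250 ms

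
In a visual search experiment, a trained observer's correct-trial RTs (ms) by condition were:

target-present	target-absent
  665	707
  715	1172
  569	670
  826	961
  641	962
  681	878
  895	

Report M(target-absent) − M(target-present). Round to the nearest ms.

M(target-present) = 4992/7 = 713.143
M(target-absent) = 5350/6 = 891.667
Difference = 891.667 − 713.143 = 178.524 ms

179 ms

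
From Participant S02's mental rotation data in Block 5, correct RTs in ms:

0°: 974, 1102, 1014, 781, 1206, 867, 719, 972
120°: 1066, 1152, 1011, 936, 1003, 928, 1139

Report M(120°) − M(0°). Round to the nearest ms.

M(0°) = 7635/8 = 954.375
M(120°) = 7235/7 = 1033.571
Difference = 1033.571 − 954.375 = 79.196 ms

79 ms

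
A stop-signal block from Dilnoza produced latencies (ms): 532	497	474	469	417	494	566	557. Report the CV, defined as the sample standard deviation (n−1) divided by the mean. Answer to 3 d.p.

0.099

n = 8, Σ = 4006, M = 500.7500
Σ(x−M)² = 17195.500; s = √(17195.500/7) = 49.5631
CV = 49.5631 / 500.7500 = 0.09898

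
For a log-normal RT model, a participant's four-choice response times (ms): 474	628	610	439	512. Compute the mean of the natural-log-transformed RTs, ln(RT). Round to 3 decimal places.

ln(RT): 6.1612, 6.4425, 6.4135, 6.0845, 6.2383
Σ ln(RT) = 31.3400
Mean = 31.3400/5 = 6.26801

6.268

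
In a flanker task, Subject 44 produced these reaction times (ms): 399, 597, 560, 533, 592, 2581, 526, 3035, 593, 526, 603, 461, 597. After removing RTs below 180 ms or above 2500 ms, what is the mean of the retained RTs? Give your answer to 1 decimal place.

Excluded: 2581, 3035
Retained (n=11): Σ = 5987
Mean = 5987/11 = 544.2727

544.3 ms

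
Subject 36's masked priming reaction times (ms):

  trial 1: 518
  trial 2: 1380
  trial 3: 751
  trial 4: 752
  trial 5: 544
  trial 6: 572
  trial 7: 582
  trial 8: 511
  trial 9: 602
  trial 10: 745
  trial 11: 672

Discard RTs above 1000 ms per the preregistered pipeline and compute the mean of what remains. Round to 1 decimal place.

Excluded: 1380
Retained (n=10): Σ = 6249
Mean = 6249/10 = 624.9000

624.9 ms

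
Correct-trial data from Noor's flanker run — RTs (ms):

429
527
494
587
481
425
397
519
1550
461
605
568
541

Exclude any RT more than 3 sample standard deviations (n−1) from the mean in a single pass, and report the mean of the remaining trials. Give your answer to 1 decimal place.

502.8 ms

n = 13, ΣRT = 7584, M = 583.385
Σ(x−M)² = 1061293.08; s = √(1061293.08/12) = 297.390
Cutoffs: 583.385 ± 3·297.390 → [-308.8, 1475.6]
Outside: 1550 → excluded.
Retained (n=12): Σ = 6034, mean = 6034/12 = 502.833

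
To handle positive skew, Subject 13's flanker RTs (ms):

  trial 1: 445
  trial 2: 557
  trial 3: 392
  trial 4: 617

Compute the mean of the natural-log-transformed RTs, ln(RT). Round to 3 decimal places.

6.204

ln(RT): 6.0981, 6.3226, 5.9713, 6.4249
Σ ln(RT) = 24.8168
Mean = 24.8168/4 = 6.20419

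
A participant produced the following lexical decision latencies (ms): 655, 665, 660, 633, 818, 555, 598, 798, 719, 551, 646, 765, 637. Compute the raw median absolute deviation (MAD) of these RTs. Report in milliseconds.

57 ms

Sorted: 551, 555, 598, 633, 637, 646, 655, 660, 665, 719, 765, 798, 818 → median = 655
|x − 655|: 0, 10, 5, 22, 163, 100, 57, 143, 64, 104, 9, 110, 18
Sorted deviations: 0, 5, 9, 10, 18, 22, 57, 64, 100, 104, 110, 143, 163 → MAD = 57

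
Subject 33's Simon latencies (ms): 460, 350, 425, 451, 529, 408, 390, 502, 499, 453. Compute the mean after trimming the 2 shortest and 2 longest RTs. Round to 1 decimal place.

Sorted: 350, 390, 408, 425, 451, 453, 460, 499, 502, 529
Drop lowest 2 (350, 390) and highest 2 (502, 529)
Remaining (n=6): Σ = 2696, mean = 2696/6 = 449.333

449.3 ms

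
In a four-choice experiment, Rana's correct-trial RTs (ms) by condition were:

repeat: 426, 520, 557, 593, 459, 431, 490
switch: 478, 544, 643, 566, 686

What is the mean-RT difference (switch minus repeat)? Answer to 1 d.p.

86.8 ms

M(repeat) = 3476/7 = 496.571
M(switch) = 2917/5 = 583.400
Difference = 583.400 − 496.571 = 86.829 ms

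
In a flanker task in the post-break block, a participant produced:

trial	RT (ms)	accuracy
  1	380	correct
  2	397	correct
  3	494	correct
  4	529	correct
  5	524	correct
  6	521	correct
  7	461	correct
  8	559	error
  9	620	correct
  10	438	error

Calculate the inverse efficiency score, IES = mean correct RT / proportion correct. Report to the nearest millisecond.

613 ms

Correct trials (n=8): 380, 397, 494, 529, 524, 521, 461, 620
Mean correct RT = 3926/8 = 490.7500 ms
Proportion correct = 8/10
IES = 490.7500 / (8/10) = 613.438 ms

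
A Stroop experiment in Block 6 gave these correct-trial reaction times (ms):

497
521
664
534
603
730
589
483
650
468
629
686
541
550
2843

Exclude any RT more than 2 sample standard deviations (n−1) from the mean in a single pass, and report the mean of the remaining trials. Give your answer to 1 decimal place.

581.8 ms

n = 15, ΣRT = 10988, M = 732.533
Σ(x−M)² = 4857735.73; s = √(4857735.73/14) = 589.051
Cutoffs: 732.533 ± 2·589.051 → [-445.6, 1910.6]
Outside: 2843 → excluded.
Retained (n=14): Σ = 8145, mean = 8145/14 = 581.786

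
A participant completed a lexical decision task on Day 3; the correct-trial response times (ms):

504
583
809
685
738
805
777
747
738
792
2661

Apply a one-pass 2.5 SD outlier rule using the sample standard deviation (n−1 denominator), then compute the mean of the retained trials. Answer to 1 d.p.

717.8 ms

n = 11, ΣRT = 9839, M = 894.455
Σ(x−M)² = 3524308.73; s = √(3524308.73/10) = 593.659
Cutoffs: 894.455 ± 2.5·593.659 → [-589.7, 2378.6]
Outside: 2661 → excluded.
Retained (n=10): Σ = 7178, mean = 7178/10 = 717.800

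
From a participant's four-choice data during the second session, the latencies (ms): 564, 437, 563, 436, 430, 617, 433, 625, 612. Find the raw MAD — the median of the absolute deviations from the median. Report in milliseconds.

Sorted: 430, 433, 436, 437, 563, 564, 612, 617, 625 → median = 563
|x − 563|: 1, 126, 0, 127, 133, 54, 130, 62, 49
Sorted deviations: 0, 1, 49, 54, 62, 126, 127, 130, 133 → MAD = 62

62 ms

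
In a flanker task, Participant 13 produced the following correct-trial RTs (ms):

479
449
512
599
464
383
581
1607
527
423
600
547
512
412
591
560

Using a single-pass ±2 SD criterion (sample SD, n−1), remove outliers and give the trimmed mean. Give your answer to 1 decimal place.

n = 16, ΣRT = 9246, M = 577.875
Σ(x−M)² = 1201585.75; s = √(1201585.75/15) = 283.030
Cutoffs: 577.875 ± 2·283.030 → [11.8, 1143.9]
Outside: 1607 → excluded.
Retained (n=15): Σ = 7639, mean = 7639/15 = 509.267

509.3 ms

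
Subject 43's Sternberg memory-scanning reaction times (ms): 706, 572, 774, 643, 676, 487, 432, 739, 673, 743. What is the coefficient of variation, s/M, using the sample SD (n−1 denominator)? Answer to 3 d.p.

n = 10, Σ = 6445, M = 644.5000
Σ(x−M)² = 116210.500; s = √(116210.500/9) = 113.6322
CV = 113.6322 / 644.5000 = 0.17631

0.176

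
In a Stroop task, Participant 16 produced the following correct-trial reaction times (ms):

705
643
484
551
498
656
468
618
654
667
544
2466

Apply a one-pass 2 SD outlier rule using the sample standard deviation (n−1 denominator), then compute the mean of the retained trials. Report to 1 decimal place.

589.8 ms

n = 12, ΣRT = 8954, M = 746.167
Σ(x−M)² = 3296139.67; s = √(3296139.67/11) = 547.402
Cutoffs: 746.167 ± 2·547.402 → [-348.6, 1841.0]
Outside: 2466 → excluded.
Retained (n=11): Σ = 6488, mean = 6488/11 = 589.818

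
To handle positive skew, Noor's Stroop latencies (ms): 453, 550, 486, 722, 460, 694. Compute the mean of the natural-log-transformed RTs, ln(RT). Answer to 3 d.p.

6.311

ln(RT): 6.1159, 6.3099, 6.1862, 6.5820, 6.1312, 6.5425
Σ ln(RT) = 37.8677
Mean = 37.8677/6 = 6.31129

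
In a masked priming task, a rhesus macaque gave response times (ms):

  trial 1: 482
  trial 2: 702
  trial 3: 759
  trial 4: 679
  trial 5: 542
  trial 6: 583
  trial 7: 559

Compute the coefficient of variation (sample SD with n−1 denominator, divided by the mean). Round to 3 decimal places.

0.162

n = 7, Σ = 4306, M = 615.1429
Σ(x−M)² = 59578.857; s = √(59578.857/6) = 99.6484
CV = 99.6484 / 615.1429 = 0.16199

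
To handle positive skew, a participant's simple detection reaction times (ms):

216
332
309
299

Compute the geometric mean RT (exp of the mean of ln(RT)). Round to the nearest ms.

ln(RT): 5.3753, 5.8051, 5.7333, 5.7004
Mean ln(RT) = 22.6142/4 = 5.65355
Geometric mean = exp(5.65355) = 285.30 ms

285 ms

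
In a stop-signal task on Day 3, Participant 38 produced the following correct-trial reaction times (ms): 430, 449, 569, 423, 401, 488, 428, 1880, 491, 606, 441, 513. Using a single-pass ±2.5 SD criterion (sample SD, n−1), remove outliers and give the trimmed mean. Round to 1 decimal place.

n = 12, ΣRT = 7119, M = 593.250
Σ(x−M)² = 1848340.25; s = √(1848340.25/11) = 409.916
Cutoffs: 593.250 ± 2.5·409.916 → [-431.5, 1618.0]
Outside: 1880 → excluded.
Retained (n=11): Σ = 5239, mean = 5239/11 = 476.273

476.3 ms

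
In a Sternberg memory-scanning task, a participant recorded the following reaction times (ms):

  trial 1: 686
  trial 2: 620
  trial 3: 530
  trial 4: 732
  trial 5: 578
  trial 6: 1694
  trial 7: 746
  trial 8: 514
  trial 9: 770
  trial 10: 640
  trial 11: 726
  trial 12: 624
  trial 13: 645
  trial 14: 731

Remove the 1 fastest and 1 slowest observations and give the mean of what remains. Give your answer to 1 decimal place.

669.0 ms

Sorted: 514, 530, 578, 620, 624, 640, 645, 686, 726, 731, 732, 746, 770, 1694
Drop lowest 1 (514) and highest 1 (1694)
Remaining (n=12): Σ = 8028, mean = 8028/12 = 669.000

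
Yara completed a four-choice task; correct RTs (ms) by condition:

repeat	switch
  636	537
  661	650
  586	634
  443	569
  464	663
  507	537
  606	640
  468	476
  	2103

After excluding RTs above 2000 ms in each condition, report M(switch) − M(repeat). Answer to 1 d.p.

switch: exclude 2103
M(repeat) = 4371/8 = 546.375
M(switch) = 4706/8 = 588.250
Difference = 588.250 − 546.375 = 41.875 ms

41.9 ms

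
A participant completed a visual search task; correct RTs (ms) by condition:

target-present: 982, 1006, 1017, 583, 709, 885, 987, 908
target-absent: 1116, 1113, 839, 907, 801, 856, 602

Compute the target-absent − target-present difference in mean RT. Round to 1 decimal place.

M(target-present) = 7077/8 = 884.625
M(target-absent) = 6234/7 = 890.571
Difference = 890.571 − 884.625 = 5.946 ms

5.9 ms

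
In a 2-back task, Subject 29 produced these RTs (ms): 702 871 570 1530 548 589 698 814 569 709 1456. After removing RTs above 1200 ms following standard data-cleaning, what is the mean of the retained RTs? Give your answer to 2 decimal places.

Excluded: 1456, 1530
Retained (n=9): Σ = 6070
Mean = 6070/9 = 674.4444

674.44 ms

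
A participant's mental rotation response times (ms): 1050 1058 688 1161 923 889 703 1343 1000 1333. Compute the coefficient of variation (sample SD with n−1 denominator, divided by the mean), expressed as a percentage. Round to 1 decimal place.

22.3%

n = 10, Σ = 10148, M = 1014.8000
Σ(x−M)² = 461935.600; s = √(461935.600/9) = 226.5528
CV = 226.5528 / 1014.8000 = 0.22325 = 22.325%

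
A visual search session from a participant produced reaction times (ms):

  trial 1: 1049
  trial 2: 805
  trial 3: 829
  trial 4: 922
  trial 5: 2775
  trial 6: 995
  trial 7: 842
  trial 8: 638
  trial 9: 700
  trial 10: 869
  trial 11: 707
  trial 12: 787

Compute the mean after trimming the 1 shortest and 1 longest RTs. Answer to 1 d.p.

850.5 ms

Sorted: 638, 700, 707, 787, 805, 829, 842, 869, 922, 995, 1049, 2775
Drop lowest 1 (638) and highest 1 (2775)
Remaining (n=10): Σ = 8505, mean = 8505/10 = 850.500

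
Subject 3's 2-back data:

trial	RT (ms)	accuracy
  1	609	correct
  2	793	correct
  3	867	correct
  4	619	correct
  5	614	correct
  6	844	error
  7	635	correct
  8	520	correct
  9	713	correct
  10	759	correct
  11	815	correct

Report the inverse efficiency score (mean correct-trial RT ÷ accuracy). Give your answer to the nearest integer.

764 ms

Correct trials (n=10): 609, 793, 867, 619, 614, 635, 520, 713, 759, 815
Mean correct RT = 6944/10 = 694.4000 ms
Proportion correct = 10/11
IES = 694.4000 / (10/11) = 763.840 ms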